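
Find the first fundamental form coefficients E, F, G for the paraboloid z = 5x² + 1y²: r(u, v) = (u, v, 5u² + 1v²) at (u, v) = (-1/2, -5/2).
E = 26;  F = 25;  G = 26

Partials: r_u = (1, 0, 10*u), r_v = (0, 1, 2*v). As functions of (u, v):
  E = r_u · r_u = 100*u^2 + 1,
  F = r_u · r_v = 20*u*v,
  G = r_v · r_v = 4*v^2 + 1.
Evaluating at (u, v) = (-1/2, -5/2): E = 26, F = 25, G = 26.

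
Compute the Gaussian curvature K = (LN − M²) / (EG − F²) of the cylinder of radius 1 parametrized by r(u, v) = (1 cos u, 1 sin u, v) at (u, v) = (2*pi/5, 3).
K = 0

Coefficients of the first fundamental form: E = 1, F = 0, G = 1.
Coefficients of the second fundamental form: L = -1, M = 0, N = 0.
Assemble K = (LN − M²)/(EG − F²) = 0. At (u, v) = (2*pi/5, 3): K = 0.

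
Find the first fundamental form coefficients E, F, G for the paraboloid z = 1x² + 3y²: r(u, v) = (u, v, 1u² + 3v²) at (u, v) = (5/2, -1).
E = 26;  F = -30;  G = 37

Partials: r_u = (1, 0, 2*u), r_v = (0, 1, 6*v). As functions of (u, v):
  E = r_u · r_u = 4*u^2 + 1,
  F = r_u · r_v = 12*u*v,
  G = r_v · r_v = 36*v^2 + 1.
Evaluating at (u, v) = (5/2, -1): E = 26, F = -30, G = 37.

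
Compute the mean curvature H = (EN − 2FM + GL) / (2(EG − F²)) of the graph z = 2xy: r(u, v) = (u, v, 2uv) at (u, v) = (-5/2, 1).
H = sqrt(30)/45

With E = 4*v^2 + 1, F = 4*u*v, G = 4*u^2 + 1, L = 0, M = 2/sqrt(4*u^2 + 4*v^2 + 1), N = 0, assemble
  H = (EN − 2FM + GL) / (2(EG − F²)) = -8*u*v/(4*u^2 + 4*v^2 + 1)^(3/2).
At (u, v) = (-5/2, 1): H = sqrt(30)/45.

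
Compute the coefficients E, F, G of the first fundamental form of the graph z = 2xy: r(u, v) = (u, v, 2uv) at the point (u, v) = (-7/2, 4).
E = 65;  F = -56;  G = 50

Partials: r_u = (1, 0, 2*v), r_v = (0, 1, 2*u). As functions of (u, v):
  E = r_u · r_u = 4*v^2 + 1,
  F = r_u · r_v = 4*u*v,
  G = r_v · r_v = 4*u^2 + 1.
Evaluating at (u, v) = (-7/2, 4): E = 65, F = -56, G = 50.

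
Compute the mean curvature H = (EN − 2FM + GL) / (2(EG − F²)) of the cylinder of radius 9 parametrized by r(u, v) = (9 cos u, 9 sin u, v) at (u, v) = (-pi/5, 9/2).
H = -1/18

With E = 81, F = 0, G = 1, L = -9, M = 0, N = 0, assemble
  H = (EN − 2FM + GL) / (2(EG − F²)) = -1/18.
At (u, v) = (-pi/5, 9/2): H = -1/18.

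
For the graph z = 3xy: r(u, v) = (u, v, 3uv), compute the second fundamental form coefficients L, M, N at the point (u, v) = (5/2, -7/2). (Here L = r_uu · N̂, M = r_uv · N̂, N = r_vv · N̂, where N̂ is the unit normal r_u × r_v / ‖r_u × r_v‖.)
L = 0;  M = 3*sqrt(670)/335;  N = 0

Compute the unit normal N̂(u, v) = (-3*v/sqrt(9*u^2 + 9*v^2 + 1), -3*u/sqrt(9*u^2 + 9*v^2 + 1), 1/sqrt(9*u^2 + 9*v^2 + 1)), and the second partials r_uu, r_uv, r_vv. Take dot products:
  L(u, v) = r_uu · N̂ = 0,
  M(u, v) = r_uv · N̂ = 3/sqrt(9*u^2 + 9*v^2 + 1),
  N(u, v) = r_vv · N̂ = 0.
Evaluating at (u, v) = (5/2, -7/2):
  L = 0, M = 3*sqrt(670)/335, N = 0.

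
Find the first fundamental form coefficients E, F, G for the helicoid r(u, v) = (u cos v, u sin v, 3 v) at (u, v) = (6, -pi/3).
E = 1;  F = 0;  G = 45

Partials: r_u = (cos(v), sin(v), 0), r_v = (-u*sin(v), u*cos(v), 3). As functions of (u, v):
  E = r_u · r_u = 1,
  F = r_u · r_v = 0,
  G = r_v · r_v = u^2 + 9.
Evaluating at (u, v) = (6, -pi/3): E = 1, F = 0, G = 45.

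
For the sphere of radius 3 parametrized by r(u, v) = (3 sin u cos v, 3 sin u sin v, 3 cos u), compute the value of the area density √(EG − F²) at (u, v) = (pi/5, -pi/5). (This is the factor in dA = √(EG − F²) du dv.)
√(EG − F²)|_{(pi/5, -pi/5)} = 9*sqrt(10 - 2*sqrt(5))/4

E = 9, F = 0, G = 9*sin(u)^2, so EG − F² = 81*sin(u)^2. Taking the positive square root: √(EG − F²) = 9*Abs(sin(u)). At (u, v) = (pi/5, -pi/5): 9*sqrt(10 - 2*sqrt(5))/4.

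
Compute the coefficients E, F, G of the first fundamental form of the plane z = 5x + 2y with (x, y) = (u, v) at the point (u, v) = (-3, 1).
E = 26;  F = 10;  G = 5

Partials: r_u = (1, 0, 5), r_v = (0, 1, 2). As functions of (u, v):
  E = r_u · r_u = 26,
  F = r_u · r_v = 10,
  G = r_v · r_v = 5.
Evaluating at (u, v) = (-3, 1): E = 26, F = 10, G = 5.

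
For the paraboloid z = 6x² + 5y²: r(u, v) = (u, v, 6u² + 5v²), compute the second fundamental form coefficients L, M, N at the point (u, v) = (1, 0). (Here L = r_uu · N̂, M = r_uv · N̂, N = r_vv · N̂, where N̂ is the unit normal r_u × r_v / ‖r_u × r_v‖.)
L = 12*sqrt(145)/145;  M = 0;  N = 2*sqrt(145)/29

Compute the unit normal N̂(u, v) = (-12*u/sqrt(144*u^2 + 100*v^2 + 1), -10*v/sqrt(144*u^2 + 100*v^2 + 1), 1/sqrt(144*u^2 + 100*v^2 + 1)), and the second partials r_uu, r_uv, r_vv. Take dot products:
  L(u, v) = r_uu · N̂ = 12/sqrt(144*u^2 + 100*v^2 + 1),
  M(u, v) = r_uv · N̂ = 0,
  N(u, v) = r_vv · N̂ = 10/sqrt(144*u^2 + 100*v^2 + 1).
Evaluating at (u, v) = (1, 0):
  L = 12*sqrt(145)/145, M = 0, N = 2*sqrt(145)/29.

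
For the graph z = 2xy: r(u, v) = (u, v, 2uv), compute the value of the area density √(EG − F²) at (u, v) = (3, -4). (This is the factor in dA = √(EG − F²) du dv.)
√(EG − F²)|_{(3, -4)} = sqrt(101)

E = 4*v^2 + 1, F = 4*u*v, G = 4*u^2 + 1, so EG − F² = 4*u^2 + 4*v^2 + 1. Taking the positive square root: √(EG − F²) = sqrt(4*u^2 + 4*v^2 + 1). At (u, v) = (3, -4): sqrt(101).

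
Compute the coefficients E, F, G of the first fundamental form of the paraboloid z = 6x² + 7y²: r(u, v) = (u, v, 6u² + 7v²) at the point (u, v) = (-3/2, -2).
E = 325;  F = 504;  G = 785

Partials: r_u = (1, 0, 12*u), r_v = (0, 1, 14*v). As functions of (u, v):
  E = r_u · r_u = 144*u^2 + 1,
  F = r_u · r_v = 168*u*v,
  G = r_v · r_v = 196*v^2 + 1.
Evaluating at (u, v) = (-3/2, -2): E = 325, F = 504, G = 785.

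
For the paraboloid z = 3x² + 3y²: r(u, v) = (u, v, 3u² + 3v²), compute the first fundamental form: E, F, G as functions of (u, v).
E = 36*u^2 + 1;  F = 36*u*v;  G = 36*v^2 + 1

Compute partials: r_u = (1, 0, 6*u), r_v = (0, 1, 6*v). Then
  E = r_u · r_u = 36*u^2 + 1,
  F = r_u · r_v = 36*u*v,
  G = r_v · r_v = 36*v^2 + 1.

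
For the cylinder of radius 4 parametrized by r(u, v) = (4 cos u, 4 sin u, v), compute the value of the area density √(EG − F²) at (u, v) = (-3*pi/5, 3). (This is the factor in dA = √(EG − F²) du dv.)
√(EG − F²)|_{(-3*pi/5, 3)} = 4

E = 16, F = 0, G = 1, so EG − F² = 16. Taking the positive square root: √(EG − F²) = 4. At (u, v) = (-3*pi/5, 3): 4.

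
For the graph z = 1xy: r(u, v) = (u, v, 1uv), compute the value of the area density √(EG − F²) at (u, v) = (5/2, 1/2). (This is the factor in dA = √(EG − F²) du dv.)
√(EG − F²)|_{(5/2, 1/2)} = sqrt(30)/2

E = v^2 + 1, F = u*v, G = u^2 + 1, so EG − F² = u^2 + v^2 + 1. Taking the positive square root: √(EG − F²) = sqrt(u^2 + v^2 + 1). At (u, v) = (5/2, 1/2): sqrt(30)/2.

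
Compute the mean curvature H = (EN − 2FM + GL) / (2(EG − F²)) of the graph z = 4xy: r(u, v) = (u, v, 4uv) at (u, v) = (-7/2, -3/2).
H = -336*sqrt(233)/54289

With E = 16*v^2 + 1, F = 16*u*v, G = 16*u^2 + 1, L = 0, M = 4/sqrt(16*u^2 + 16*v^2 + 1), N = 0, assemble
  H = (EN − 2FM + GL) / (2(EG − F²)) = -64*u*v/(16*u^2 + 16*v^2 + 1)^(3/2).
At (u, v) = (-7/2, -3/2): H = -336*sqrt(233)/54289.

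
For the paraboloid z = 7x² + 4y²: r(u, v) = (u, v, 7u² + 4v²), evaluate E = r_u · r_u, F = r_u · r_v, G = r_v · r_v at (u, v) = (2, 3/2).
E = 785;  F = 336;  G = 145

Partials: r_u = (1, 0, 14*u), r_v = (0, 1, 8*v). As functions of (u, v):
  E = r_u · r_u = 196*u^2 + 1,
  F = r_u · r_v = 112*u*v,
  G = r_v · r_v = 64*v^2 + 1.
Evaluating at (u, v) = (2, 3/2): E = 785, F = 336, G = 145.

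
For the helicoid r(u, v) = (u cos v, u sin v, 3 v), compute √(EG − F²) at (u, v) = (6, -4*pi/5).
√(EG − F²)|_{(6, -4*pi/5)} = 3*sqrt(5)

E = 1, F = 0, G = u^2 + 9; EG − F² = u^2 + 9; √(EG − F²) = sqrt(u^2 + 9). At the given point: 3*sqrt(5).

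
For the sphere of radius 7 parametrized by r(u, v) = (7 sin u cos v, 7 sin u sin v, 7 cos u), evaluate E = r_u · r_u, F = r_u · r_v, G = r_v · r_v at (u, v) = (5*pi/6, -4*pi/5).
E = 49;  F = 0;  G = 49/4

Partials: r_u = (7*cos(u)*cos(v), 7*sin(v)*cos(u), -7*sin(u)), r_v = (-7*sin(u)*sin(v), 7*sin(u)*cos(v), 0). As functions of (u, v):
  E = r_u · r_u = 49,
  F = r_u · r_v = 0,
  G = r_v · r_v = 49*sin(u)^2.
Evaluating at (u, v) = (5*pi/6, -4*pi/5): E = 49, F = 0, G = 49/4.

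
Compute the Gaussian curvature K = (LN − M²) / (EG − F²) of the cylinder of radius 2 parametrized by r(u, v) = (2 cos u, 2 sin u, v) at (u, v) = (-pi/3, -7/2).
K = 0

Coefficients of the first fundamental form: E = 4, F = 0, G = 1.
Coefficients of the second fundamental form: L = -2, M = 0, N = 0.
Assemble K = (LN − M²)/(EG − F²) = 0. At (u, v) = (-pi/3, -7/2): K = 0.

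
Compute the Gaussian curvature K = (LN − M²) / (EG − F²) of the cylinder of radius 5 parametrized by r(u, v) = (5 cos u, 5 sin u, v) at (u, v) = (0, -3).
K = 0

Coefficients of the first fundamental form: E = 25, F = 0, G = 1.
Coefficients of the second fundamental form: L = -5, M = 0, N = 0.
Assemble K = (LN − M²)/(EG − F²) = 0. At (u, v) = (0, -3): K = 0.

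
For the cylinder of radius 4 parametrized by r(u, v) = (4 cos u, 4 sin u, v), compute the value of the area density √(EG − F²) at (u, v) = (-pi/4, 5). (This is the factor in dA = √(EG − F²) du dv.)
√(EG − F²)|_{(-pi/4, 5)} = 4

E = 16, F = 0, G = 1, so EG − F² = 16. Taking the positive square root: √(EG − F²) = 4. At (u, v) = (-pi/4, 5): 4.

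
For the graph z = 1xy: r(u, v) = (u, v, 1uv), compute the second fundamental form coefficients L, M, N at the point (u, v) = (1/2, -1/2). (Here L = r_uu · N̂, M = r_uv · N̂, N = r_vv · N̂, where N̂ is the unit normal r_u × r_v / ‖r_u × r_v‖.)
L = 0;  M = sqrt(6)/3;  N = 0

Compute the unit normal N̂(u, v) = (-v/sqrt(u^2 + v^2 + 1), -u/sqrt(u^2 + v^2 + 1), 1/sqrt(u^2 + v^2 + 1)), and the second partials r_uu, r_uv, r_vv. Take dot products:
  L(u, v) = r_uu · N̂ = 0,
  M(u, v) = r_uv · N̂ = 1/sqrt(u^2 + v^2 + 1),
  N(u, v) = r_vv · N̂ = 0.
Evaluating at (u, v) = (1/2, -1/2):
  L = 0, M = sqrt(6)/3, N = 0.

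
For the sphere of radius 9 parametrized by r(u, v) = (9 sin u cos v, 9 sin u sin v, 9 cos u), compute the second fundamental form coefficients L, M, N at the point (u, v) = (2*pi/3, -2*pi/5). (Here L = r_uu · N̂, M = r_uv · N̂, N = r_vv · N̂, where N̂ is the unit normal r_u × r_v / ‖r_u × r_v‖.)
L = -9;  M = 0;  N = -27/4

Compute the unit normal N̂(u, v) = (sin(u)^2*cos(v)/Abs(sin(u)), sin(u)^2*sin(v)/Abs(sin(u)), sin(2*u)/(2*Abs(sin(u)))), and the second partials r_uu, r_uv, r_vv. Take dot products:
  L(u, v) = r_uu · N̂ = -9*sin(u)/Abs(sin(u)),
  M(u, v) = r_uv · N̂ = 0,
  N(u, v) = r_vv · N̂ = -9*sin(u)^3/Abs(sin(u)).
Evaluating at (u, v) = (2*pi/3, -2*pi/5):
  L = -9, M = 0, N = -27/4.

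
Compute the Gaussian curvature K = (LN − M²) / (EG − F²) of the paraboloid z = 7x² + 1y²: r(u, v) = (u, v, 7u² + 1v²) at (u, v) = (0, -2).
K = 28/289

Coefficients of the first fundamental form: E = 196*u^2 + 1, F = 28*u*v, G = 4*v^2 + 1.
Coefficients of the second fundamental form: L = 14/sqrt(196*u^2 + 4*v^2 + 1), M = 0, N = 2/sqrt(196*u^2 + 4*v^2 + 1).
Assemble K = (LN − M²)/(EG − F²) = 28/(38416*u^4 + 1568*u^2*v^2 + 392*u^2 + 16*v^4 + 8*v^2 + 1). At (u, v) = (0, -2): K = 28/289.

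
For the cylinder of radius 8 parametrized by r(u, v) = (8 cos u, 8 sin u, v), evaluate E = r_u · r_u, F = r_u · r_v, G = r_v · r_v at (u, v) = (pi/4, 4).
E = 64;  F = 0;  G = 1

Partials: r_u = (-8*sin(u), 8*cos(u), 0), r_v = (0, 0, 1). As functions of (u, v):
  E = r_u · r_u = 64,
  F = r_u · r_v = 0,
  G = r_v · r_v = 1.
Evaluating at (u, v) = (pi/4, 4): E = 64, F = 0, G = 1.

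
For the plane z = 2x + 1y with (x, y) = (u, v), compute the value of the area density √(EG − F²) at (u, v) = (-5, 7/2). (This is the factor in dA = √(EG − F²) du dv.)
√(EG − F²)|_{(-5, 7/2)} = sqrt(6)

E = 5, F = 2, G = 2, so EG − F² = 6. Taking the positive square root: √(EG − F²) = sqrt(6). At (u, v) = (-5, 7/2): sqrt(6).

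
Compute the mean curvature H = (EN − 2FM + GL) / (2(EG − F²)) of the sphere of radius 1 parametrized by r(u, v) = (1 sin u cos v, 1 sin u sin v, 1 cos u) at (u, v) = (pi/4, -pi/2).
H = -1

With E = 1, F = 0, G = sin(u)^2, L = -sin(u)/Abs(sin(u)), M = 0, N = -sin(u)^3/Abs(sin(u)), assemble
  H = (EN − 2FM + GL) / (2(EG − F²)) = -sin(u)/Abs(sin(u)).
At (u, v) = (pi/4, -pi/2): H = -1.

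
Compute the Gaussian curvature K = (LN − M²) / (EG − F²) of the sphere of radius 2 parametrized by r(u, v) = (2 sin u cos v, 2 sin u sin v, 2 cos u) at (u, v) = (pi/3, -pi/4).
K = 1/4

Coefficients of the first fundamental form: E = 4, F = 0, G = 4*sin(u)^2.
Coefficients of the second fundamental form: L = -2*sin(u)/Abs(sin(u)), M = 0, N = -2*sin(u)^3/Abs(sin(u)).
Assemble K = (LN − M²)/(EG − F²) = 1/4. At (u, v) = (pi/3, -pi/4): K = 1/4.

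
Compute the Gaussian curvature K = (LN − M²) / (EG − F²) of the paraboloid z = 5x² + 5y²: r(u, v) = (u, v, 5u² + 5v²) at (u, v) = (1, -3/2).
K = 25/26569

Coefficients of the first fundamental form: E = 100*u^2 + 1, F = 100*u*v, G = 100*v^2 + 1.
Coefficients of the second fundamental form: L = 10/sqrt(100*u^2 + 100*v^2 + 1), M = 0, N = 10/sqrt(100*u^2 + 100*v^2 + 1).
Assemble K = (LN − M²)/(EG − F²) = 100/(10000*u^4 + 20000*u^2*v^2 + 200*u^2 + 10000*v^4 + 200*v^2 + 1). At (u, v) = (1, -3/2): K = 25/26569.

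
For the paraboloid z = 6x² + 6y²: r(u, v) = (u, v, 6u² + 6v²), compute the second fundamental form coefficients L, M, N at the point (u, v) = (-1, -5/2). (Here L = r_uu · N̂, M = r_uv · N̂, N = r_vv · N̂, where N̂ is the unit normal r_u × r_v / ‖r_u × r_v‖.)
L = 12*sqrt(1045)/1045;  M = 0;  N = 12*sqrt(1045)/1045

Compute the unit normal N̂(u, v) = (-12*u/sqrt(144*u^2 + 144*v^2 + 1), -12*v/sqrt(144*u^2 + 144*v^2 + 1), 1/sqrt(144*u^2 + 144*v^2 + 1)), and the second partials r_uu, r_uv, r_vv. Take dot products:
  L(u, v) = r_uu · N̂ = 12/sqrt(144*u^2 + 144*v^2 + 1),
  M(u, v) = r_uv · N̂ = 0,
  N(u, v) = r_vv · N̂ = 12/sqrt(144*u^2 + 144*v^2 + 1).
Evaluating at (u, v) = (-1, -5/2):
  L = 12*sqrt(1045)/1045, M = 0, N = 12*sqrt(1045)/1045.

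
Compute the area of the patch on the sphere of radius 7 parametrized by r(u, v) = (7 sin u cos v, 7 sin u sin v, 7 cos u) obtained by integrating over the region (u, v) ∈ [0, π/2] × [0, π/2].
Area = 49*pi/2

Area = ∫∫ √(EG − F²) du dv with √(EG − F²) = 49*Abs(sin(u)). Integrating over [0, π/2] × [0, π/2] gives 49*pi/2.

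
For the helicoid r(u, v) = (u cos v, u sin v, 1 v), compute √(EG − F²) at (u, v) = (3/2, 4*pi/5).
√(EG − F²)|_{(3/2, 4*pi/5)} = sqrt(13)/2

E = 1, F = 0, G = u^2 + 1; EG − F² = u^2 + 1; √(EG − F²) = sqrt(u^2 + 1). At the given point: sqrt(13)/2.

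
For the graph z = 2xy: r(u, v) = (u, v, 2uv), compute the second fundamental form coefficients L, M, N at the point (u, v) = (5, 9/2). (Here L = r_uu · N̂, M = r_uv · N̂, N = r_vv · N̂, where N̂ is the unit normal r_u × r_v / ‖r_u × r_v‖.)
L = 0;  M = sqrt(182)/91;  N = 0

Compute the unit normal N̂(u, v) = (-2*v/sqrt(4*u^2 + 4*v^2 + 1), -2*u/sqrt(4*u^2 + 4*v^2 + 1), 1/sqrt(4*u^2 + 4*v^2 + 1)), and the second partials r_uu, r_uv, r_vv. Take dot products:
  L(u, v) = r_uu · N̂ = 0,
  M(u, v) = r_uv · N̂ = 2/sqrt(4*u^2 + 4*v^2 + 1),
  N(u, v) = r_vv · N̂ = 0.
Evaluating at (u, v) = (5, 9/2):
  L = 0, M = sqrt(182)/91, N = 0.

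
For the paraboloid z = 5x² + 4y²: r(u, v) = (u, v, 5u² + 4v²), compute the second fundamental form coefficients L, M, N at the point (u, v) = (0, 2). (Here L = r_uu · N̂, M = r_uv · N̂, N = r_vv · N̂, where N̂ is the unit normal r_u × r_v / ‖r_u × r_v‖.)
L = 10*sqrt(257)/257;  M = 0;  N = 8*sqrt(257)/257

Compute the unit normal N̂(u, v) = (-10*u/sqrt(100*u^2 + 64*v^2 + 1), -8*v/sqrt(100*u^2 + 64*v^2 + 1), 1/sqrt(100*u^2 + 64*v^2 + 1)), and the second partials r_uu, r_uv, r_vv. Take dot products:
  L(u, v) = r_uu · N̂ = 10/sqrt(100*u^2 + 64*v^2 + 1),
  M(u, v) = r_uv · N̂ = 0,
  N(u, v) = r_vv · N̂ = 8/sqrt(100*u^2 + 64*v^2 + 1).
Evaluating at (u, v) = (0, 2):
  L = 10*sqrt(257)/257, M = 0, N = 8*sqrt(257)/257.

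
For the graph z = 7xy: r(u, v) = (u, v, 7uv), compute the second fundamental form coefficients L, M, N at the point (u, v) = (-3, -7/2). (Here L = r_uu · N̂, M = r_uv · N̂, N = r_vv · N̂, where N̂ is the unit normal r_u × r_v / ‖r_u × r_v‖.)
L = 0;  M = 14*sqrt(4169)/4169;  N = 0

Compute the unit normal N̂(u, v) = (-7*v/sqrt(49*u^2 + 49*v^2 + 1), -7*u/sqrt(49*u^2 + 49*v^2 + 1), 1/sqrt(49*u^2 + 49*v^2 + 1)), and the second partials r_uu, r_uv, r_vv. Take dot products:
  L(u, v) = r_uu · N̂ = 0,
  M(u, v) = r_uv · N̂ = 7/sqrt(49*u^2 + 49*v^2 + 1),
  N(u, v) = r_vv · N̂ = 0.
Evaluating at (u, v) = (-3, -7/2):
  L = 0, M = 14*sqrt(4169)/4169, N = 0.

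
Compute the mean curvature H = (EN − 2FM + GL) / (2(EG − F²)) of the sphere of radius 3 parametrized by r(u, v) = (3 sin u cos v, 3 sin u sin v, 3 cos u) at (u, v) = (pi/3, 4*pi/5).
H = -1/3

With E = 9, F = 0, G = 9*sin(u)^2, L = -3*sin(u)/Abs(sin(u)), M = 0, N = -3*sin(u)^3/Abs(sin(u)), assemble
  H = (EN − 2FM + GL) / (2(EG − F²)) = -sin(u)/(3*Abs(sin(u))).
At (u, v) = (pi/3, 4*pi/5): H = -1/3.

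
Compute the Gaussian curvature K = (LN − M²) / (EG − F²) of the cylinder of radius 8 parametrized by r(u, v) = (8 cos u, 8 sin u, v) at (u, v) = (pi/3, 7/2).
K = 0

Coefficients of the first fundamental form: E = 64, F = 0, G = 1.
Coefficients of the second fundamental form: L = -8, M = 0, N = 0.
Assemble K = (LN − M²)/(EG − F²) = 0. At (u, v) = (pi/3, 7/2): K = 0.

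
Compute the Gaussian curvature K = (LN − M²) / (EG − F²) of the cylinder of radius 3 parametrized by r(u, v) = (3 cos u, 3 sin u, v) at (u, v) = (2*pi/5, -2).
K = 0

Coefficients of the first fundamental form: E = 9, F = 0, G = 1.
Coefficients of the second fundamental form: L = -3, M = 0, N = 0.
Assemble K = (LN − M²)/(EG − F²) = 0. At (u, v) = (2*pi/5, -2): K = 0.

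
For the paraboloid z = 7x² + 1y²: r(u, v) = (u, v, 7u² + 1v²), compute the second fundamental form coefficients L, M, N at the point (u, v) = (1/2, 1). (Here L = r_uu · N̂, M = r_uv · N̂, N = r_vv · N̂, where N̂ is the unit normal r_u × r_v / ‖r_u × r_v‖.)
L = 7*sqrt(6)/9;  M = 0;  N = sqrt(6)/9

Compute the unit normal N̂(u, v) = (-14*u/sqrt(196*u^2 + 4*v^2 + 1), -2*v/sqrt(196*u^2 + 4*v^2 + 1), 1/sqrt(196*u^2 + 4*v^2 + 1)), and the second partials r_uu, r_uv, r_vv. Take dot products:
  L(u, v) = r_uu · N̂ = 14/sqrt(196*u^2 + 4*v^2 + 1),
  M(u, v) = r_uv · N̂ = 0,
  N(u, v) = r_vv · N̂ = 2/sqrt(196*u^2 + 4*v^2 + 1).
Evaluating at (u, v) = (1/2, 1):
  L = 7*sqrt(6)/9, M = 0, N = sqrt(6)/9.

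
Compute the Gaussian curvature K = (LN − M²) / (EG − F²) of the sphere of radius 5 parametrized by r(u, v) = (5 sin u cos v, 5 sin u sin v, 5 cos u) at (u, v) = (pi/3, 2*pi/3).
K = 1/25

Coefficients of the first fundamental form: E = 25, F = 0, G = 25*sin(u)^2.
Coefficients of the second fundamental form: L = -5*sin(u)/Abs(sin(u)), M = 0, N = -5*sin(u)^3/Abs(sin(u)).
Assemble K = (LN − M²)/(EG − F²) = 1/25. At (u, v) = (pi/3, 2*pi/3): K = 1/25.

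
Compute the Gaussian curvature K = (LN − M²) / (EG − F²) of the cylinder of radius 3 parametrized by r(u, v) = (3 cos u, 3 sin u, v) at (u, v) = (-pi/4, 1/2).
K = 0

Coefficients of the first fundamental form: E = 9, F = 0, G = 1.
Coefficients of the second fundamental form: L = -3, M = 0, N = 0.
Assemble K = (LN − M²)/(EG − F²) = 0. At (u, v) = (-pi/4, 1/2): K = 0.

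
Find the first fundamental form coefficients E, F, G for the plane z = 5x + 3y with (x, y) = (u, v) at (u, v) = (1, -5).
E = 26;  F = 15;  G = 10

Partials: r_u = (1, 0, 5), r_v = (0, 1, 3). As functions of (u, v):
  E = r_u · r_u = 26,
  F = r_u · r_v = 15,
  G = r_v · r_v = 10.
Evaluating at (u, v) = (1, -5): E = 26, F = 15, G = 10.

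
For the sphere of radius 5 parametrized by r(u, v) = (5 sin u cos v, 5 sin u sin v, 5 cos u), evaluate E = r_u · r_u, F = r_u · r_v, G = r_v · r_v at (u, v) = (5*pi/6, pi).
E = 25;  F = 0;  G = 25/4

Partials: r_u = (5*cos(u)*cos(v), 5*sin(v)*cos(u), -5*sin(u)), r_v = (-5*sin(u)*sin(v), 5*sin(u)*cos(v), 0). As functions of (u, v):
  E = r_u · r_u = 25,
  F = r_u · r_v = 0,
  G = r_v · r_v = 25*sin(u)^2.
Evaluating at (u, v) = (5*pi/6, pi): E = 25, F = 0, G = 25/4.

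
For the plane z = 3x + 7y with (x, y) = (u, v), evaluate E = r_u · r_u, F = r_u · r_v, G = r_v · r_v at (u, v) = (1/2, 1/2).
E = 10;  F = 21;  G = 50

Partials: r_u = (1, 0, 3), r_v = (0, 1, 7). As functions of (u, v):
  E = r_u · r_u = 10,
  F = r_u · r_v = 21,
  G = r_v · r_v = 50.
Evaluating at (u, v) = (1/2, 1/2): E = 10, F = 21, G = 50.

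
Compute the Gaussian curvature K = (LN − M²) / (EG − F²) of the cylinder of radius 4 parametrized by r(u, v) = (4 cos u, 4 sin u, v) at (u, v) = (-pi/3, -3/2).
K = 0

Coefficients of the first fundamental form: E = 16, F = 0, G = 1.
Coefficients of the second fundamental form: L = -4, M = 0, N = 0.
Assemble K = (LN − M²)/(EG − F²) = 0. At (u, v) = (-pi/3, -3/2): K = 0.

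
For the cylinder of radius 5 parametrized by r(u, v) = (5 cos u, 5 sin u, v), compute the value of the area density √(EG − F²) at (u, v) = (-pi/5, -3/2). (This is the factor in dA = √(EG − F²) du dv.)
√(EG − F²)|_{(-pi/5, -3/2)} = 5

E = 25, F = 0, G = 1, so EG − F² = 25. Taking the positive square root: √(EG − F²) = 5. At (u, v) = (-pi/5, -3/2): 5.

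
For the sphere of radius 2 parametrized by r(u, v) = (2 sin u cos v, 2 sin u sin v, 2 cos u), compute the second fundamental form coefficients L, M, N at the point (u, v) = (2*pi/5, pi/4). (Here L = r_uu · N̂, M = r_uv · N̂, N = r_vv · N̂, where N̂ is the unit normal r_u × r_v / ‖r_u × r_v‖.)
L = -2;  M = 0;  N = -5/4 - sqrt(5)/4

Compute the unit normal N̂(u, v) = (sin(u)^2*cos(v)/Abs(sin(u)), sin(u)^2*sin(v)/Abs(sin(u)), sin(2*u)/(2*Abs(sin(u)))), and the second partials r_uu, r_uv, r_vv. Take dot products:
  L(u, v) = r_uu · N̂ = -2*sin(u)/Abs(sin(u)),
  M(u, v) = r_uv · N̂ = 0,
  N(u, v) = r_vv · N̂ = -2*sin(u)^3/Abs(sin(u)).
Evaluating at (u, v) = (2*pi/5, pi/4):
  L = -2, M = 0, N = -5/4 - sqrt(5)/4.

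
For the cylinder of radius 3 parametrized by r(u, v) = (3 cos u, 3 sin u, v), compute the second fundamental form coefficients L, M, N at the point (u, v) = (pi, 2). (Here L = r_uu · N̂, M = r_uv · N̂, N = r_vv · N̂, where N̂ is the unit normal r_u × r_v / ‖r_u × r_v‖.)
L = -3;  M = 0;  N = 0

Compute the unit normal N̂(u, v) = (cos(u), sin(u), 0), and the second partials r_uu, r_uv, r_vv. Take dot products:
  L(u, v) = r_uu · N̂ = -3,
  M(u, v) = r_uv · N̂ = 0,
  N(u, v) = r_vv · N̂ = 0.
Evaluating at (u, v) = (pi, 2):
  L = -3, M = 0, N = 0.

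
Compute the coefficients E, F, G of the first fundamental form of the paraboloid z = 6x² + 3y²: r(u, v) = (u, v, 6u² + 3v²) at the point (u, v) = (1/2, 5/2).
E = 37;  F = 90;  G = 226

Partials: r_u = (1, 0, 12*u), r_v = (0, 1, 6*v). As functions of (u, v):
  E = r_u · r_u = 144*u^2 + 1,
  F = r_u · r_v = 72*u*v,
  G = r_v · r_v = 36*v^2 + 1.
Evaluating at (u, v) = (1/2, 5/2): E = 37, F = 90, G = 226.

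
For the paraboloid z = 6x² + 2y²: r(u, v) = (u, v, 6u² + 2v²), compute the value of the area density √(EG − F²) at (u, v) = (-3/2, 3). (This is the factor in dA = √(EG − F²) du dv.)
√(EG − F²)|_{(-3/2, 3)} = sqrt(469)

E = 144*u^2 + 1, F = 48*u*v, G = 16*v^2 + 1, so EG − F² = 144*u^2 + 16*v^2 + 1. Taking the positive square root: √(EG − F²) = sqrt(144*u^2 + 16*v^2 + 1). At (u, v) = (-3/2, 3): sqrt(469).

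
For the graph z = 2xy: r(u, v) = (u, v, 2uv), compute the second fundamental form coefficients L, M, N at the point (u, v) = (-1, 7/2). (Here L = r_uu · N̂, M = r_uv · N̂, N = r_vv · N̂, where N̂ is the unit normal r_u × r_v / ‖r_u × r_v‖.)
L = 0;  M = sqrt(6)/9;  N = 0

Compute the unit normal N̂(u, v) = (-2*v/sqrt(4*u^2 + 4*v^2 + 1), -2*u/sqrt(4*u^2 + 4*v^2 + 1), 1/sqrt(4*u^2 + 4*v^2 + 1)), and the second partials r_uu, r_uv, r_vv. Take dot products:
  L(u, v) = r_uu · N̂ = 0,
  M(u, v) = r_uv · N̂ = 2/sqrt(4*u^2 + 4*v^2 + 1),
  N(u, v) = r_vv · N̂ = 0.
Evaluating at (u, v) = (-1, 7/2):
  L = 0, M = sqrt(6)/9, N = 0.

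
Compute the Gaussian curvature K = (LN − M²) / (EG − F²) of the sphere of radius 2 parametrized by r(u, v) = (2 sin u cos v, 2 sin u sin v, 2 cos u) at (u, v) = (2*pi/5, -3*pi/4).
K = 1/4

Coefficients of the first fundamental form: E = 4, F = 0, G = 4*sin(u)^2.
Coefficients of the second fundamental form: L = -2*sin(u)/Abs(sin(u)), M = 0, N = -2*sin(u)^3/Abs(sin(u)).
Assemble K = (LN − M²)/(EG − F²) = 1/4. At (u, v) = (2*pi/5, -3*pi/4): K = 1/4.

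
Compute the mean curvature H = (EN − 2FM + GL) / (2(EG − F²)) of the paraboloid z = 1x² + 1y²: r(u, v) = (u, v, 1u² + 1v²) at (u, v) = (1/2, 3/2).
H = 12*sqrt(11)/121

With E = 4*u^2 + 1, F = 4*u*v, G = 4*v^2 + 1, L = 2/sqrt(4*u^2 + 4*v^2 + 1), M = 0, N = 2/sqrt(4*u^2 + 4*v^2 + 1), assemble
  H = (EN − 2FM + GL) / (2(EG − F²)) = 2*(2*u^2 + 2*v^2 + 1)/(4*u^2 + 4*v^2 + 1)^(3/2).
At (u, v) = (1/2, 3/2): H = 12*sqrt(11)/121.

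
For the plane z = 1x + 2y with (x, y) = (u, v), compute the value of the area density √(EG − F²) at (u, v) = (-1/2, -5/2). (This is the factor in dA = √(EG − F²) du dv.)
√(EG − F²)|_{(-1/2, -5/2)} = sqrt(6)

E = 2, F = 2, G = 5, so EG − F² = 6. Taking the positive square root: √(EG − F²) = sqrt(6). At (u, v) = (-1/2, -5/2): sqrt(6).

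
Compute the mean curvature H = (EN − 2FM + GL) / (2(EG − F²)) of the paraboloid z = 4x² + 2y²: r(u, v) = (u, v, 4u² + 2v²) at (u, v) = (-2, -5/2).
H = 6*sqrt(357)/833

With E = 64*u^2 + 1, F = 32*u*v, G = 16*v^2 + 1, L = 8/sqrt(64*u^2 + 16*v^2 + 1), M = 0, N = 4/sqrt(64*u^2 + 16*v^2 + 1), assemble
  H = (EN − 2FM + GL) / (2(EG − F²)) = 2*(64*u^2 + 32*v^2 + 3)/(64*u^2 + 16*v^2 + 1)^(3/2).
At (u, v) = (-2, -5/2): H = 6*sqrt(357)/833.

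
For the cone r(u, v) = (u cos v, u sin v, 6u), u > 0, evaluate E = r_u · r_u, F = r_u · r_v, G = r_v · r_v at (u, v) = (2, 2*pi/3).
E = 37;  F = 0;  G = 4

Partials: r_u = (cos(v), sin(v), 6), r_v = (-u*sin(v), u*cos(v), 0). As functions of (u, v):
  E = r_u · r_u = 37,
  F = r_u · r_v = 0,
  G = r_v · r_v = u^2.
Evaluating at (u, v) = (2, 2*pi/3): E = 37, F = 0, G = 4.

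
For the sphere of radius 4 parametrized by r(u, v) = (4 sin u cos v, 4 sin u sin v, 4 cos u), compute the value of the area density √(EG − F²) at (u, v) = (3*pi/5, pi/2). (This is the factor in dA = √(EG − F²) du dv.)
√(EG − F²)|_{(3*pi/5, pi/2)} = 4*sqrt(2*sqrt(5) + 10)

E = 16, F = 0, G = 16*sin(u)^2, so EG − F² = 256*sin(u)^2. Taking the positive square root: √(EG − F²) = 16*Abs(sin(u)). At (u, v) = (3*pi/5, pi/2): 4*sqrt(2*sqrt(5) + 10).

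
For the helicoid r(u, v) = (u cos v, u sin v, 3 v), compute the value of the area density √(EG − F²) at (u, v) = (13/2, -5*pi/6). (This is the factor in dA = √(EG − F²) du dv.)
√(EG − F²)|_{(13/2, -5*pi/6)} = sqrt(205)/2

E = 1, F = 0, G = u^2 + 9, so EG − F² = u^2 + 9. Taking the positive square root: √(EG − F²) = sqrt(u^2 + 9). At (u, v) = (13/2, -5*pi/6): sqrt(205)/2.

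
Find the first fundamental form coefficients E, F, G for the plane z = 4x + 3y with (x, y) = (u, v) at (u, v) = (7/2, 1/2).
E = 17;  F = 12;  G = 10

Partials: r_u = (1, 0, 4), r_v = (0, 1, 3). As functions of (u, v):
  E = r_u · r_u = 17,
  F = r_u · r_v = 12,
  G = r_v · r_v = 10.
Evaluating at (u, v) = (7/2, 1/2): E = 17, F = 12, G = 10.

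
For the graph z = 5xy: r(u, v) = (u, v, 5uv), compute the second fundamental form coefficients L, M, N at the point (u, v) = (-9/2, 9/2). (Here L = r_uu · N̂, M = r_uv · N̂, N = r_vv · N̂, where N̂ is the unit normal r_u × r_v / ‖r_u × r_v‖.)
L = 0;  M = 5*sqrt(4054)/2027;  N = 0

Compute the unit normal N̂(u, v) = (-5*v/sqrt(25*u^2 + 25*v^2 + 1), -5*u/sqrt(25*u^2 + 25*v^2 + 1), 1/sqrt(25*u^2 + 25*v^2 + 1)), and the second partials r_uu, r_uv, r_vv. Take dot products:
  L(u, v) = r_uu · N̂ = 0,
  M(u, v) = r_uv · N̂ = 5/sqrt(25*u^2 + 25*v^2 + 1),
  N(u, v) = r_vv · N̂ = 0.
Evaluating at (u, v) = (-9/2, 9/2):
  L = 0, M = 5*sqrt(4054)/2027, N = 0.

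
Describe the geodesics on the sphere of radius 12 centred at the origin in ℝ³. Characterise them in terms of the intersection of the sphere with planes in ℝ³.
Geodesics on the sphere of radius 12 are great circles — circles of radius 12 obtained as the intersection of the sphere with planes through the origin (the centre of the sphere).

A curve α(t) of nonzero constant speed on the sphere of radius 12 is a geodesic iff its acceleration α̈ is everywhere normal to the surface, i.e. parallel to the radial vector α(t). Then d/dt(α × α̇) = α̇ × α̇ + α × α̈ = 0, so α × α̇ is a constant vector n ≠ 0 and α(t) · n = 0 for all t: α lies in the plane through the origin with normal n. The intersection of that plane with the sphere is a circle of radius 12 (a great circle). Conversely, a great circle traversed at constant speed has centripetal acceleration pointing at the origin, hence normal to the sphere, so every great circle is a geodesic.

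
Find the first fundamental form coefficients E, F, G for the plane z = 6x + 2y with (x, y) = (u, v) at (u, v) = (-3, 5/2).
E = 37;  F = 12;  G = 5

Partials: r_u = (1, 0, 6), r_v = (0, 1, 2). As functions of (u, v):
  E = r_u · r_u = 37,
  F = r_u · r_v = 12,
  G = r_v · r_v = 5.
Evaluating at (u, v) = (-3, 5/2): E = 37, F = 12, G = 5.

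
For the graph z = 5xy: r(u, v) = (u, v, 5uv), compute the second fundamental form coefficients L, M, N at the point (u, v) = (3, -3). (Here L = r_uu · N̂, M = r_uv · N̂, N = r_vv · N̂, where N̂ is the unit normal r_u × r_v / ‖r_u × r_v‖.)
L = 0;  M = 5*sqrt(451)/451;  N = 0

Compute the unit normal N̂(u, v) = (-5*v/sqrt(25*u^2 + 25*v^2 + 1), -5*u/sqrt(25*u^2 + 25*v^2 + 1), 1/sqrt(25*u^2 + 25*v^2 + 1)), and the second partials r_uu, r_uv, r_vv. Take dot products:
  L(u, v) = r_uu · N̂ = 0,
  M(u, v) = r_uv · N̂ = 5/sqrt(25*u^2 + 25*v^2 + 1),
  N(u, v) = r_vv · N̂ = 0.
Evaluating at (u, v) = (3, -3):
  L = 0, M = 5*sqrt(451)/451, N = 0.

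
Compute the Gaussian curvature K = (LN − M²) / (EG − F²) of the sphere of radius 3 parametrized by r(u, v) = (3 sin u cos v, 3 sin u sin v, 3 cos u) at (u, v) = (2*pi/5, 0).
K = 1/9

Coefficients of the first fundamental form: E = 9, F = 0, G = 9*sin(u)^2.
Coefficients of the second fundamental form: L = -3*sin(u)/Abs(sin(u)), M = 0, N = -3*sin(u)^3/Abs(sin(u)).
Assemble K = (LN − M²)/(EG − F²) = 1/9. At (u, v) = (2*pi/5, 0): K = 1/9.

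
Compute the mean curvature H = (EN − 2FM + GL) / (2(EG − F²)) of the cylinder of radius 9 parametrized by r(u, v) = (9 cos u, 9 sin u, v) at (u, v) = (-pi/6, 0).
H = -1/18

With E = 81, F = 0, G = 1, L = -9, M = 0, N = 0, assemble
  H = (EN − 2FM + GL) / (2(EG − F²)) = -1/18.
At (u, v) = (-pi/6, 0): H = -1/18.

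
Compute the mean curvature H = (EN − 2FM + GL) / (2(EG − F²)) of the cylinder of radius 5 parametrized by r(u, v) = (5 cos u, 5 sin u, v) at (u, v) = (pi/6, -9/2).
H = -1/10

With E = 25, F = 0, G = 1, L = -5, M = 0, N = 0, assemble
  H = (EN − 2FM + GL) / (2(EG − F²)) = -1/10.
At (u, v) = (pi/6, -9/2): H = -1/10.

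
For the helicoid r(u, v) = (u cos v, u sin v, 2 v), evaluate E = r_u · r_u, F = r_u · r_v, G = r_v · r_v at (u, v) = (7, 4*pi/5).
E = 1;  F = 0;  G = 53

Partials: r_u = (cos(v), sin(v), 0), r_v = (-u*sin(v), u*cos(v), 2). As functions of (u, v):
  E = r_u · r_u = 1,
  F = r_u · r_v = 0,
  G = r_v · r_v = u^2 + 4.
Evaluating at (u, v) = (7, 4*pi/5): E = 1, F = 0, G = 53.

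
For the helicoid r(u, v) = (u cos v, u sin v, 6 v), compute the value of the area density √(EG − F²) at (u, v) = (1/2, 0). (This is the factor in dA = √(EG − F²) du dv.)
√(EG − F²)|_{(1/2, 0)} = sqrt(145)/2

E = 1, F = 0, G = u^2 + 36, so EG − F² = u^2 + 36. Taking the positive square root: √(EG − F²) = sqrt(u^2 + 36). At (u, v) = (1/2, 0): sqrt(145)/2.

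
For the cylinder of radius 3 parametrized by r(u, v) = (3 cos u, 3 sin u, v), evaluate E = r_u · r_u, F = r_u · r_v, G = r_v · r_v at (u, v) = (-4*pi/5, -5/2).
E = 9;  F = 0;  G = 1

Partials: r_u = (-3*sin(u), 3*cos(u), 0), r_v = (0, 0, 1). As functions of (u, v):
  E = r_u · r_u = 9,
  F = r_u · r_v = 0,
  G = r_v · r_v = 1.
Evaluating at (u, v) = (-4*pi/5, -5/2): E = 9, F = 0, G = 1.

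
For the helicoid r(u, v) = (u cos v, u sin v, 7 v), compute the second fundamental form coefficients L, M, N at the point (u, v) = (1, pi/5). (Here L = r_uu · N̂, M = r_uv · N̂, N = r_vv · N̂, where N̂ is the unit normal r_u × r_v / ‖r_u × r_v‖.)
L = 0;  M = -7*sqrt(2)/10;  N = 0

Compute the unit normal N̂(u, v) = (7*sin(v)/sqrt(u^2 + 49), -7*cos(v)/sqrt(u^2 + 49), u/sqrt(u^2 + 49)), and the second partials r_uu, r_uv, r_vv. Take dot products:
  L(u, v) = r_uu · N̂ = 0,
  M(u, v) = r_uv · N̂ = -7/sqrt(u^2 + 49),
  N(u, v) = r_vv · N̂ = 0.
Evaluating at (u, v) = (1, pi/5):
  L = 0, M = -7*sqrt(2)/10, N = 0.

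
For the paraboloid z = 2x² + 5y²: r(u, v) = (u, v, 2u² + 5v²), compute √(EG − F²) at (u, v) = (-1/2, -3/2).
√(EG − F²)|_{(-1/2, -3/2)} = sqrt(230)

E = 16*u^2 + 1, F = 40*u*v, G = 100*v^2 + 1; EG − F² = 16*u^2 + 100*v^2 + 1; √(EG − F²) = sqrt(16*u^2 + 100*v^2 + 1). At the given point: sqrt(230).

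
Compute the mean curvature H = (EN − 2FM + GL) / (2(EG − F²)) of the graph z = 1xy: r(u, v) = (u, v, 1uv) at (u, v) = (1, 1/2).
H = -4/27

With E = v^2 + 1, F = u*v, G = u^2 + 1, L = 0, M = 1/sqrt(u^2 + v^2 + 1), N = 0, assemble
  H = (EN − 2FM + GL) / (2(EG − F²)) = -u*v/(u^2 + v^2 + 1)^(3/2).
At (u, v) = (1, 1/2): H = -4/27.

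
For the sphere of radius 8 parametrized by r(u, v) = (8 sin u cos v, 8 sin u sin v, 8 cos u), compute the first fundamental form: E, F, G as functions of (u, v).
E = 64;  F = 0;  G = 64*sin(u)^2

Compute partials: r_u = (8*cos(u)*cos(v), 8*sin(v)*cos(u), -8*sin(u)), r_v = (-8*sin(u)*sin(v), 8*sin(u)*cos(v), 0). Then
  E = r_u · r_u = 64,
  F = r_u · r_v = 0,
  G = r_v · r_v = 64*sin(u)^2.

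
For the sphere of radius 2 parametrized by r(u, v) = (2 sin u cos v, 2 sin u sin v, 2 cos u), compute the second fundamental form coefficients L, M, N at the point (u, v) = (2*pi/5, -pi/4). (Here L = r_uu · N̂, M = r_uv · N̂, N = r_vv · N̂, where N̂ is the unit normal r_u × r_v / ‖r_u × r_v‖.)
L = -2;  M = 0;  N = -5/4 - sqrt(5)/4

Compute the unit normal N̂(u, v) = (sin(u)^2*cos(v)/Abs(sin(u)), sin(u)^2*sin(v)/Abs(sin(u)), sin(2*u)/(2*Abs(sin(u)))), and the second partials r_uu, r_uv, r_vv. Take dot products:
  L(u, v) = r_uu · N̂ = -2*sin(u)/Abs(sin(u)),
  M(u, v) = r_uv · N̂ = 0,
  N(u, v) = r_vv · N̂ = -2*sin(u)^3/Abs(sin(u)).
Evaluating at (u, v) = (2*pi/5, -pi/4):
  L = -2, M = 0, N = -5/4 - sqrt(5)/4.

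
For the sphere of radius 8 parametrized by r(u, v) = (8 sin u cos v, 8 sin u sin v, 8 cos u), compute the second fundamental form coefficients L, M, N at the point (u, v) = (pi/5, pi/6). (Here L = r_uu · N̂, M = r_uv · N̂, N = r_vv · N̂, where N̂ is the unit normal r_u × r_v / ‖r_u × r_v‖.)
L = -8;  M = 0;  N = -5 + sqrt(5)

Compute the unit normal N̂(u, v) = (sin(u)^2*cos(v)/Abs(sin(u)), sin(u)^2*sin(v)/Abs(sin(u)), sin(2*u)/(2*Abs(sin(u)))), and the second partials r_uu, r_uv, r_vv. Take dot products:
  L(u, v) = r_uu · N̂ = -8*sin(u)/Abs(sin(u)),
  M(u, v) = r_uv · N̂ = 0,
  N(u, v) = r_vv · N̂ = -8*sin(u)^3/Abs(sin(u)).
Evaluating at (u, v) = (pi/5, pi/6):
  L = -8, M = 0, N = -5 + sqrt(5).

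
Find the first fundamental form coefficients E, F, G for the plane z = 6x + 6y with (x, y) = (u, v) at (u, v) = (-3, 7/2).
E = 37;  F = 36;  G = 37

Partials: r_u = (1, 0, 6), r_v = (0, 1, 6). As functions of (u, v):
  E = r_u · r_u = 37,
  F = r_u · r_v = 36,
  G = r_v · r_v = 37.
Evaluating at (u, v) = (-3, 7/2): E = 37, F = 36, G = 37.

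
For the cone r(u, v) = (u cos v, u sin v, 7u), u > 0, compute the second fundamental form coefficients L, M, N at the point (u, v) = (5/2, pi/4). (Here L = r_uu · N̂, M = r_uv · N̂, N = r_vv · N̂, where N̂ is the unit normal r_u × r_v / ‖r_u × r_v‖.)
L = 0;  M = 0;  N = 7*sqrt(2)/4

Compute the unit normal N̂(u, v) = (-7*sqrt(2)*u*cos(v)/(10*Abs(u)), -7*sqrt(2)*u*sin(v)/(10*Abs(u)), sqrt(2)*u/(10*Abs(u))), and the second partials r_uu, r_uv, r_vv. Take dot products:
  L(u, v) = r_uu · N̂ = 0,
  M(u, v) = r_uv · N̂ = 0,
  N(u, v) = r_vv · N̂ = 7*sqrt(2)*u^2/(10*Abs(u)).
Evaluating at (u, v) = (5/2, pi/4):
  L = 0, M = 0, N = 7*sqrt(2)/4.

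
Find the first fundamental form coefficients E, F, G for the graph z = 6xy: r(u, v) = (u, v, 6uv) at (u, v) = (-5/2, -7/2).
E = 442;  F = 315;  G = 226

Partials: r_u = (1, 0, 6*v), r_v = (0, 1, 6*u). As functions of (u, v):
  E = r_u · r_u = 36*v^2 + 1,
  F = r_u · r_v = 36*u*v,
  G = r_v · r_v = 36*u^2 + 1.
Evaluating at (u, v) = (-5/2, -7/2): E = 442, F = 315, G = 226.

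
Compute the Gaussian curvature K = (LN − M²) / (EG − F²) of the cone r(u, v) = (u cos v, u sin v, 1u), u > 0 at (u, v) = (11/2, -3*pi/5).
K = 0

Coefficients of the first fundamental form: E = 2, F = 0, G = u^2.
Coefficients of the second fundamental form: L = 0, M = 0, N = sqrt(2)*u^2/(2*Abs(u)).
Assemble K = (LN − M²)/(EG − F²) = 0. At (u, v) = (11/2, -3*pi/5): K = 0.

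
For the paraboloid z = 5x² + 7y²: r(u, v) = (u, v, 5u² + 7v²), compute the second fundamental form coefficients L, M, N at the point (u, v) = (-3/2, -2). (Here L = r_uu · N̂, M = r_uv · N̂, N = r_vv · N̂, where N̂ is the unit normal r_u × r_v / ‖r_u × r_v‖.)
L = sqrt(1010)/101;  M = 0;  N = 7*sqrt(1010)/505

Compute the unit normal N̂(u, v) = (-10*u/sqrt(100*u^2 + 196*v^2 + 1), -14*v/sqrt(100*u^2 + 196*v^2 + 1), 1/sqrt(100*u^2 + 196*v^2 + 1)), and the second partials r_uu, r_uv, r_vv. Take dot products:
  L(u, v) = r_uu · N̂ = 10/sqrt(100*u^2 + 196*v^2 + 1),
  M(u, v) = r_uv · N̂ = 0,
  N(u, v) = r_vv · N̂ = 14/sqrt(100*u^2 + 196*v^2 + 1).
Evaluating at (u, v) = (-3/2, -2):
  L = sqrt(1010)/101, M = 0, N = 7*sqrt(1010)/505.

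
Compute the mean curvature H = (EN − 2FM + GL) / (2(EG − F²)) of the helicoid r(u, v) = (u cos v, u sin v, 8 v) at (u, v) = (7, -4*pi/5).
H = 0

With E = 1, F = 0, G = u^2 + 64, L = 0, M = -8/sqrt(u^2 + 64), N = 0, assemble
  H = (EN − 2FM + GL) / (2(EG − F²)) = 0.
At (u, v) = (7, -4*pi/5): H = 0.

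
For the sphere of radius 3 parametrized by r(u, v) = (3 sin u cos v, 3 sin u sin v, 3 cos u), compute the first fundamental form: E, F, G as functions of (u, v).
E = 9;  F = 0;  G = 9*sin(u)^2

Compute partials: r_u = (3*cos(u)*cos(v), 3*sin(v)*cos(u), -3*sin(u)), r_v = (-3*sin(u)*sin(v), 3*sin(u)*cos(v), 0). Then
  E = r_u · r_u = 9,
  F = r_u · r_v = 0,
  G = r_v · r_v = 9*sin(u)^2.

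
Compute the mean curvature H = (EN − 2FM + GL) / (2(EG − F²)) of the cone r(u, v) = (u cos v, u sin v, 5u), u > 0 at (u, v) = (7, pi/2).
H = 5*sqrt(26)/364

With E = 26, F = 0, G = u^2, L = 0, M = 0, N = 5*sqrt(26)*u^2/(26*Abs(u)), assemble
  H = (EN − 2FM + GL) / (2(EG − F²)) = 5*sqrt(26)/(52*Abs(u)).
At (u, v) = (7, pi/2): H = 5*sqrt(26)/364.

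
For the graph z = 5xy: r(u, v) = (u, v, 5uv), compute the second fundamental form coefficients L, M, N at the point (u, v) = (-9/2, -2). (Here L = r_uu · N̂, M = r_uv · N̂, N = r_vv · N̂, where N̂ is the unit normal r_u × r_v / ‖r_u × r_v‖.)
L = 0;  M = 10*sqrt(2429)/2429;  N = 0

Compute the unit normal N̂(u, v) = (-5*v/sqrt(25*u^2 + 25*v^2 + 1), -5*u/sqrt(25*u^2 + 25*v^2 + 1), 1/sqrt(25*u^2 + 25*v^2 + 1)), and the second partials r_uu, r_uv, r_vv. Take dot products:
  L(u, v) = r_uu · N̂ = 0,
  M(u, v) = r_uv · N̂ = 5/sqrt(25*u^2 + 25*v^2 + 1),
  N(u, v) = r_vv · N̂ = 0.
Evaluating at (u, v) = (-9/2, -2):
  L = 0, M = 10*sqrt(2429)/2429, N = 0.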